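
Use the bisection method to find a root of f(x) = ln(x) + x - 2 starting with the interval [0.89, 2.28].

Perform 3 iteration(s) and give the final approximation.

f(x) = ln(x) + x - 2
Initial interval: [0.89, 2.28]

Iteration 1:
  c_1 = (0.890000 + 2.280000)/2 = 1.585000
  f(c_1) = f(1.585000) = 0.045584
  f(a) × f(c) < 0, new interval: [0.890000, 1.585000]
Iteration 2:
  c_2 = (0.890000 + 1.585000)/2 = 1.237500
  f(c_2) = f(1.237500) = -0.549407
  f(a) × f(c) ≥ 0, new interval: [1.237500, 1.585000]
Iteration 3:
  c_3 = (1.237500 + 1.585000)/2 = 1.411250
  f(c_3) = f(1.411250) = -0.244274
  f(a) × f(c) ≥ 0, new interval: [1.411250, 1.585000]

After 3 iteration(s), the approximation is c_3 = 1.411250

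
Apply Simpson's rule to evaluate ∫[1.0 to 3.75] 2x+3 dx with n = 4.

f(x) = 2x+3
a = 1.0, b = 3.75, n = 4
h = (b - a)/n = 0.687500

Simpson's rule: (h/3)[f(x₀) + 4f(x₁) + 2f(x₂) + ... + f(xₙ)]

x_0 = 1.0000, f(x_0) = 5.000000, coefficient = 1
x_1 = 1.6875, f(x_1) = 6.375000, coefficient = 4
x_2 = 2.3750, f(x_2) = 7.750000, coefficient = 2
x_3 = 3.0625, f(x_3) = 9.125000, coefficient = 4
x_4 = 3.7500, f(x_4) = 10.500000, coefficient = 1

I ≈ (0.687500/3) × 93.000000 = 21.312500
Exact value: 21.312500
Error: 0.000000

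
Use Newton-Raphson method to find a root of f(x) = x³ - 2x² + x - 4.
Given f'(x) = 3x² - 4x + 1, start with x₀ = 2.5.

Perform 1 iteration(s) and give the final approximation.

f(x) = x³ - 2x² + x - 4
f'(x) = 3x² - 4x + 1
x₀ = 2.5

Newton-Raphson formula: x_{n+1} = x_n - f(x_n)/f'(x_n)

Iteration 1:
  f(2.500000) = 1.625000
  f'(2.500000) = 9.750000
  x_1 = 2.500000 - 1.625000/9.750000 = 2.333333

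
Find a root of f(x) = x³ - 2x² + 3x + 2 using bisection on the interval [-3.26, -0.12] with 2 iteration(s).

f(x) = x³ - 2x² + 3x + 2
Initial interval: [-3.26, -0.12]

Iteration 1:
  c_1 = (-3.260000 + (-0.120000))/2 = -1.690000
  f(c_1) = f(-1.690000) = -13.609009
  f(a) × f(c) ≥ 0, new interval: [-1.690000, -0.120000]
Iteration 2:
  c_2 = (-1.690000 + (-0.120000))/2 = -0.905000
  f(c_2) = f(-0.905000) = -3.094268
  f(a) × f(c) ≥ 0, new interval: [-0.905000, -0.120000]

After 2 iteration(s), the approximation is c_2 = -0.905000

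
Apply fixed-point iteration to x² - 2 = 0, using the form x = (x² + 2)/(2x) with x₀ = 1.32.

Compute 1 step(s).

Equation: x² - 2 = 0
Fixed-point form: x = (x² + 2)/(2x)
x₀ = 1.32

x_1 = g(1.320000) = 1.417576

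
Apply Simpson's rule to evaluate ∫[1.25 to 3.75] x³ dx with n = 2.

f(x) = x³
a = 1.25, b = 3.75, n = 2
h = (b - a)/n = 1.250000

Simpson's rule: (h/3)[f(x₀) + 4f(x₁) + 2f(x₂) + ... + f(xₙ)]

x_0 = 1.2500, f(x_0) = 1.953125, coefficient = 1
x_1 = 2.5000, f(x_1) = 15.625000, coefficient = 4
x_2 = 3.7500, f(x_2) = 52.734375, coefficient = 1

I ≈ (1.250000/3) × 117.187500 = 48.828125
Exact value: 48.828125
Error: 0.000000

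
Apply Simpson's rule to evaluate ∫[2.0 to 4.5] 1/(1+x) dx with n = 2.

f(x) = 1/(1+x)
a = 2.0, b = 4.5, n = 2
h = (b - a)/n = 1.250000

Simpson's rule: (h/3)[f(x₀) + 4f(x₁) + 2f(x₂) + ... + f(xₙ)]

x_0 = 2.0000, f(x_0) = 0.333333, coefficient = 1
x_1 = 3.2500, f(x_1) = 0.235294, coefficient = 4
x_2 = 4.5000, f(x_2) = 0.181818, coefficient = 1

I ≈ (1.250000/3) × 1.456328 = 0.606803
Exact value: 0.606136
Error: 0.000668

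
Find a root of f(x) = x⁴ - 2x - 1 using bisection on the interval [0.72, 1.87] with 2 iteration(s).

f(x) = x⁴ - 2x - 1
Initial interval: [0.72, 1.87]

Iteration 1:
  c_1 = (0.720000 + 1.870000)/2 = 1.295000
  f(c_1) = f(1.295000) = -0.777587
  f(a) × f(c) ≥ 0, new interval: [1.295000, 1.870000]
Iteration 2:
  c_2 = (1.295000 + 1.870000)/2 = 1.582500
  f(c_2) = f(1.582500) = 2.106550
  f(a) × f(c) < 0, new interval: [1.295000, 1.582500]

After 2 iteration(s), the approximation is c_2 = 1.582500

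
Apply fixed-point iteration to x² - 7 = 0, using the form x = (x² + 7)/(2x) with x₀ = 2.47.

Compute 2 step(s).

Equation: x² - 7 = 0
Fixed-point form: x = (x² + 7)/(2x)
x₀ = 2.47

x_1 = g(2.470000) = 2.652004
x_2 = g(2.652004) = 2.645759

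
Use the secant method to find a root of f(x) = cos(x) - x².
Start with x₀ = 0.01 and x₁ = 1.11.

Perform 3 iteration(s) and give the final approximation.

f(x) = cos(x) - x²
x₀ = 0.01, x₁ = 1.11

Secant formula: x_{n+1} = x_n - f(x_n)(x_n - x_{n-1})/(f(x_n) - f(x_{n-1}))

Iteration 1:
  f(0.010000) = 0.999850
  f(1.110000) = -0.787438
  x_2 = 1.110000 - (-0.787438)×(1.110000 - 0.010000)/(-0.787438 - 0.999850)
       = 0.625365
Iteration 2:
  f(1.110000) = -0.787438
  f(0.625365) = 0.419668
  x_3 = 0.625365 - 0.419668×(0.625365 - 1.110000)/(0.419668 - (-0.787438))
       = 0.793855
Iteration 3:
  f(0.625365) = 0.419668
  f(0.793855) = 0.070895
  x_4 = 0.793855 - 0.070895×(0.793855 - 0.625365)/(0.070895 - 0.419668)
       = 0.828104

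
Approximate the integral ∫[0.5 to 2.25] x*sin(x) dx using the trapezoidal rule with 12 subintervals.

f(x) = x*sin(x)
a = 0.5, b = 2.25, n = 12
h = (b - a)/n = 0.145833

Trapezoidal rule: (h/2)[f(x₀) + 2f(x₁) + 2f(x₂) + ... + f(xₙ)]

x_0 = 0.5000, f(x_0) = 0.239713, coefficient = 1
x_1 = 0.6458, f(x_1) = 0.388704, coefficient = 2
x_2 = 0.7917, f(x_2) = 0.563291, coefficient = 2
x_3 = 0.9375, f(x_3) = 0.755701, coefficient = 2
x_4 = 1.0833, f(x_4) = 0.957151, coefficient = 2
x_5 = 1.2292, f(x_5) = 1.158133, coefficient = 2
x_6 = 1.3750, f(x_6) = 1.348728, coefficient = 2
x_7 = 1.5208, f(x_7) = 1.518935, coefficient = 2
x_8 = 1.6667, f(x_8) = 1.659013, coefficient = 2
x_9 = 1.8125, f(x_9) = 1.759814, coefficient = 2
x_10 = 1.9583, f(x_10) = 1.813109, coefficient = 2
x_11 = 2.1042, f(x_11) = 1.811894, coefficient = 2
x_12 = 2.2500, f(x_12) = 1.750665, coefficient = 1

I ≈ (0.145833/2) × 29.459324 = 2.148076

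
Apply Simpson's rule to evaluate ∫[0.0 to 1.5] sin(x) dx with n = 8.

f(x) = sin(x)
a = 0.0, b = 1.5, n = 8
h = (b - a)/n = 0.187500

Simpson's rule: (h/3)[f(x₀) + 4f(x₁) + 2f(x₂) + ... + f(xₙ)]

x_0 = 0.0000, f(x_0) = 0.000000, coefficient = 1
x_1 = 0.1875, f(x_1) = 0.186403, coefficient = 4
x_2 = 0.3750, f(x_2) = 0.366273, coefficient = 2
x_3 = 0.5625, f(x_3) = 0.533303, coefficient = 4
x_4 = 0.7500, f(x_4) = 0.681639, coefficient = 2
x_5 = 0.9375, f(x_5) = 0.806081, coefficient = 4
x_6 = 1.1250, f(x_6) = 0.902268, coefficient = 2
x_7 = 1.3125, f(x_7) = 0.966827, coefficient = 4
x_8 = 1.5000, f(x_8) = 0.997495, coefficient = 1

I ≈ (0.187500/3) × 14.868307 = 0.929269
Exact value: 0.929263
Error: 0.000006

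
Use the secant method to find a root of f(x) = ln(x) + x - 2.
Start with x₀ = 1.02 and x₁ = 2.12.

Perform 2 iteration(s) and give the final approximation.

f(x) = ln(x) + x - 2
x₀ = 1.02, x₁ = 2.12

Secant formula: x_{n+1} = x_n - f(x_n)(x_n - x_{n-1})/(f(x_n) - f(x_{n-1}))

Iteration 1:
  f(1.020000) = -0.960197
  f(2.120000) = 0.871416
  x_2 = 2.120000 - 0.871416×(2.120000 - 1.020000)/(0.871416 - (-0.960197))
       = 1.596659
Iteration 2:
  f(2.120000) = 0.871416
  f(1.596659) = 0.064573
  x_3 = 1.596659 - 0.064573×(1.596659 - 2.120000)/(0.064573 - 0.871416)
       = 1.554776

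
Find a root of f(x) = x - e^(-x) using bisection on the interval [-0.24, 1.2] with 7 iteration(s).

f(x) = x - e^(-x)
Initial interval: [-0.24, 1.2]

Iteration 1:
  c_1 = (-0.240000 + 1.200000)/2 = 0.480000
  f(c_1) = f(0.480000) = -0.138783
  f(a) × f(c) ≥ 0, new interval: [0.480000, 1.200000]
Iteration 2:
  c_2 = (0.480000 + 1.200000)/2 = 0.840000
  f(c_2) = f(0.840000) = 0.408289
  f(a) × f(c) < 0, new interval: [0.480000, 0.840000]
Iteration 3:
  c_3 = (0.480000 + 0.840000)/2 = 0.660000
  f(c_3) = f(0.660000) = 0.143149
  f(a) × f(c) < 0, new interval: [0.480000, 0.660000]
Iteration 4:
  c_4 = (0.480000 + 0.660000)/2 = 0.570000
  f(c_4) = f(0.570000) = 0.004475
  f(a) × f(c) < 0, new interval: [0.480000, 0.570000]
Iteration 5:
  c_5 = (0.480000 + 0.570000)/2 = 0.525000
  f(c_5) = f(0.525000) = -0.066555
  f(a) × f(c) ≥ 0, new interval: [0.525000, 0.570000]
Iteration 6:
  c_6 = (0.525000 + 0.570000)/2 = 0.547500
  f(c_6) = f(0.547500) = -0.030894
  f(a) × f(c) ≥ 0, new interval: [0.547500, 0.570000]
Iteration 7:
  c_7 = (0.547500 + 0.570000)/2 = 0.558750
  f(c_7) = f(0.558750) = -0.013174
  f(a) × f(c) ≥ 0, new interval: [0.558750, 0.570000]

After 7 iteration(s), the approximation is c_7 = 0.558750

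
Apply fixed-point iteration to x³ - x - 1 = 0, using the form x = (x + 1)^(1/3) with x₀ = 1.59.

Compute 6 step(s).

Equation: x³ - x - 1 = 0
Fixed-point form: x = (x + 1)^(1/3)
x₀ = 1.59

x_1 = g(1.590000) = 1.373304
x_2 = g(1.373304) = 1.333883
x_3 = g(1.333883) = 1.326457
x_4 = g(1.326457) = 1.325048
x_5 = g(1.325048) = 1.324781
x_6 = g(1.324781) = 1.324730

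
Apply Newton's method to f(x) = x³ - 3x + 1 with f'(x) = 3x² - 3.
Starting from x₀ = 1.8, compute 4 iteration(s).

f(x) = x³ - 3x + 1
f'(x) = 3x² - 3
x₀ = 1.8

Newton-Raphson formula: x_{n+1} = x_n - f(x_n)/f'(x_n)

Iteration 1:
  f(1.800000) = 1.432000
  f'(1.800000) = 6.720000
  x_1 = 1.800000 - 1.432000/6.720000 = 1.586905
Iteration 2:
  f(1.586905) = 0.235535
  f'(1.586905) = 4.554800
  x_2 = 1.586905 - 0.235535/4.554800 = 1.535193
Iteration 3:
  f(1.535193) = 0.012592
  f'(1.535193) = 4.070456
  x_3 = 1.535193 - 0.012592/4.070456 = 1.532100
Iteration 4:
  f(1.532100) = 0.000044
  f'(1.532100) = 4.041989
  x_4 = 1.532100 - 0.000044/4.041989 = 1.532089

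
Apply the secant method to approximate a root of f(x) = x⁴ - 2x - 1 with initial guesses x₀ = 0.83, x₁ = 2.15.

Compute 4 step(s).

f(x) = x⁴ - 2x - 1
x₀ = 0.83, x₁ = 2.15

Secant formula: x_{n+1} = x_n - f(x_n)(x_n - x_{n-1})/(f(x_n) - f(x_{n-1}))

Iteration 1:
  f(0.830000) = -2.185417
  f(2.150000) = 16.067506
  x_2 = 2.150000 - 16.067506×(2.150000 - 0.830000)/(16.067506 - (-2.185417))
       = 0.988043
Iteration 2:
  f(2.150000) = 16.067506
  f(0.988043) = -2.023063
  x_3 = 0.988043 - (-2.023063)×(0.988043 - 2.150000)/(-2.023063 - 16.067506)
       = 1.117984
Iteration 3:
  f(0.988043) = -2.023063
  f(1.117984) = -1.673746
  x_4 = 1.117984 - (-1.673746)×(1.117984 - 0.988043)/(-1.673746 - (-2.023063))
       = 1.740596
Iteration 4:
  f(1.117984) = -1.673746
  f(1.740596) = 4.697732
  x_5 = 1.740596 - 4.697732×(1.740596 - 1.117984)/(4.697732 - (-1.673746))
       = 1.281540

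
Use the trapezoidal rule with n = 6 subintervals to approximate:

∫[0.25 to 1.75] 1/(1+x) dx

f(x) = 1/(1+x)
a = 0.25, b = 1.75, n = 6
h = (b - a)/n = 0.250000

Trapezoidal rule: (h/2)[f(x₀) + 2f(x₁) + 2f(x₂) + ... + f(xₙ)]

x_0 = 0.2500, f(x_0) = 0.800000, coefficient = 1
x_1 = 0.5000, f(x_1) = 0.666667, coefficient = 2
x_2 = 0.7500, f(x_2) = 0.571429, coefficient = 2
x_3 = 1.0000, f(x_3) = 0.500000, coefficient = 2
x_4 = 1.2500, f(x_4) = 0.444444, coefficient = 2
x_5 = 1.5000, f(x_5) = 0.400000, coefficient = 2
x_6 = 1.7500, f(x_6) = 0.363636, coefficient = 1

I ≈ (0.250000/2) × 6.328716 = 0.791089
Exact value: 0.788457
Error: 0.002632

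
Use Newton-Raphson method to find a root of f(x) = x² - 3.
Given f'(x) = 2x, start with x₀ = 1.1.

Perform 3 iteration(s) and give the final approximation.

f(x) = x² - 3
f'(x) = 2x
x₀ = 1.1

Newton-Raphson formula: x_{n+1} = x_n - f(x_n)/f'(x_n)

Iteration 1:
  f(1.100000) = -1.790000
  f'(1.100000) = 2.200000
  x_1 = 1.100000 - (-1.790000)/2.200000 = 1.913636
Iteration 2:
  f(1.913636) = 0.662004
  f'(1.913636) = 3.827273
  x_2 = 1.913636 - 0.662004/3.827273 = 1.740666
Iteration 3:
  f(1.740666) = 0.029919
  f'(1.740666) = 3.481332
  x_3 = 1.740666 - 0.029919/3.481332 = 1.732072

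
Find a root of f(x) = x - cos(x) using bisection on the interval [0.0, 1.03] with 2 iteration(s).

f(x) = x - cos(x)
Initial interval: [0.0, 1.03]

Iteration 1:
  c_1 = (0.000000 + 1.030000)/2 = 0.515000
  f(c_1) = f(0.515000) = -0.355293
  f(a) × f(c) ≥ 0, new interval: [0.515000, 1.030000]
Iteration 2:
  c_2 = (0.515000 + 1.030000)/2 = 0.772500
  f(c_2) = f(0.772500) = 0.056332
  f(a) × f(c) < 0, new interval: [0.515000, 0.772500]

After 2 iteration(s), the approximation is c_2 = 0.772500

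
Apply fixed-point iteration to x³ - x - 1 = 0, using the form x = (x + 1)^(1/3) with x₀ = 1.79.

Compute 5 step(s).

Equation: x³ - x - 1 = 0
Fixed-point form: x = (x + 1)^(1/3)
x₀ = 1.79

x_1 = g(1.790000) = 1.407780
x_2 = g(1.407780) = 1.340311
x_3 = g(1.340311) = 1.327673
x_4 = g(1.327673) = 1.325279
x_5 = g(1.325279) = 1.324825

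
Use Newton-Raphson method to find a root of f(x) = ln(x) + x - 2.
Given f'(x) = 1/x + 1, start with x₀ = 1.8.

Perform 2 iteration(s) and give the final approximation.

f(x) = ln(x) + x - 2
f'(x) = 1/x + 1
x₀ = 1.8

Newton-Raphson formula: x_{n+1} = x_n - f(x_n)/f'(x_n)

Iteration 1:
  f(1.800000) = 0.387787
  f'(1.800000) = 1.555556
  x_1 = 1.800000 - 0.387787/1.555556 = 1.550709
Iteration 2:
  f(1.550709) = -0.010579
  f'(1.550709) = 1.644866
  x_2 = 1.550709 - (-0.010579)/1.644866 = 1.557140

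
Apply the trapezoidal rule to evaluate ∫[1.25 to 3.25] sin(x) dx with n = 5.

f(x) = sin(x)
a = 1.25, b = 3.25, n = 5
h = (b - a)/n = 0.400000

Trapezoidal rule: (h/2)[f(x₀) + 2f(x₁) + 2f(x₂) + ... + f(xₙ)]

x_0 = 1.2500, f(x_0) = 0.948985, coefficient = 1
x_1 = 1.6500, f(x_1) = 0.996865, coefficient = 2
x_2 = 2.0500, f(x_2) = 0.887362, coefficient = 2
x_3 = 2.4500, f(x_3) = 0.637765, coefficient = 2
x_4 = 2.8500, f(x_4) = 0.287478, coefficient = 2
x_5 = 3.2500, f(x_5) = -0.108195, coefficient = 1

I ≈ (0.400000/2) × 6.459730 = 1.291946
Exact value: 1.309452
Error: 0.017506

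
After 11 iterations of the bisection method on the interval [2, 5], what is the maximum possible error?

Bisection error bound: |error| ≤ (b-a)/2^n
|error| ≤ (5 - 2)/2^11 = 3/2^11
|error| ≤ 0.0014648438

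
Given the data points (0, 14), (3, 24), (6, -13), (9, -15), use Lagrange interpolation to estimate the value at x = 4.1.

Lagrange interpolation formula:
P(x) = Σ yᵢ × Lᵢ(x)
where Lᵢ(x) = Π_{j≠i} (x - xⱼ)/(xᵢ - xⱼ)

L_0(4.1) = (4.1 - 3)/(0 - 3) × (4.1 - 6)/(0 - 6) × (4.1 - 9)/(0 - 9) = -0.063216
L_1(4.1) = (4.1 - 0)/(3 - 0) × (4.1 - 6)/(3 - 6) × (4.1 - 9)/(3 - 9) = 0.706870
L_2(4.1) = (4.1 - 0)/(6 - 0) × (4.1 - 3)/(6 - 3) × (4.1 - 9)/(6 - 9) = 0.409241
L_3(4.1) = (4.1 - 0)/(9 - 0) × (4.1 - 3)/(9 - 3) × (4.1 - 6)/(9 - 6) = -0.052895

P(4.1) = 14×L_0(4.1) + 24×L_1(4.1) + (-13)×L_2(4.1) + (-15)×L_3(4.1)
P(4.1) = 11.553160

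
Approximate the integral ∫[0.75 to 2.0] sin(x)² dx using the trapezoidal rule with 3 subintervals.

f(x) = sin(x)²
a = 0.75, b = 2.0, n = 3
h = (b - a)/n = 0.416667

Trapezoidal rule: (h/2)[f(x₀) + 2f(x₁) + 2f(x₂) + ... + f(xₙ)]

x_0 = 0.7500, f(x_0) = 0.464631, coefficient = 1
x_1 = 1.1667, f(x_1) = 0.845379, coefficient = 2
x_2 = 1.5833, f(x_2) = 0.999843, coefficient = 2
x_3 = 2.0000, f(x_3) = 0.826822, coefficient = 1

I ≈ (0.416667/2) × 4.981897 = 1.037895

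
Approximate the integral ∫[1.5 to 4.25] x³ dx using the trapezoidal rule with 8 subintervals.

f(x) = x³
a = 1.5, b = 4.25, n = 8
h = (b - a)/n = 0.343750

Trapezoidal rule: (h/2)[f(x₀) + 2f(x₁) + 2f(x₂) + ... + f(xₙ)]

x_0 = 1.5000, f(x_0) = 3.375000, coefficient = 1
x_1 = 1.8438, f(x_1) = 6.267670, coefficient = 2
x_2 = 2.1875, f(x_2) = 10.467529, coefficient = 2
x_3 = 2.5312, f(x_3) = 16.218292, coefficient = 2
x_4 = 2.8750, f(x_4) = 23.763672, coefficient = 2
x_5 = 3.2188, f(x_5) = 33.347382, coefficient = 2
x_6 = 3.5625, f(x_6) = 45.213135, coefficient = 2
x_7 = 3.9062, f(x_7) = 59.604645, coefficient = 2
x_8 = 4.2500, f(x_8) = 76.765625, coefficient = 1

I ≈ (0.343750/2) × 469.905273 = 80.764969
Exact value: 80.297852
Error: 0.467117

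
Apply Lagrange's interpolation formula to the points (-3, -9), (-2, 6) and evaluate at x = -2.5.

Lagrange interpolation formula:
P(x) = Σ yᵢ × Lᵢ(x)
where Lᵢ(x) = Π_{j≠i} (x - xⱼ)/(xᵢ - xⱼ)

L_0(-2.5) = (-2.5 - (-2))/(-3 - (-2)) = 0.500000
L_1(-2.5) = (-2.5 - (-3))/(-2 - (-3)) = 0.500000

P(-2.5) = (-9)×L_0(-2.5) + 6×L_1(-2.5)
P(-2.5) = -1.500000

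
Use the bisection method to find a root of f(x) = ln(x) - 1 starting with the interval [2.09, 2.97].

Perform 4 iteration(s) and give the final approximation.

f(x) = ln(x) - 1
Initial interval: [2.09, 2.97]

Iteration 1:
  c_1 = (2.090000 + 2.970000)/2 = 2.530000
  f(c_1) = f(2.530000) = -0.071781
  f(a) × f(c) ≥ 0, new interval: [2.530000, 2.970000]
Iteration 2:
  c_2 = (2.530000 + 2.970000)/2 = 2.750000
  f(c_2) = f(2.750000) = 0.011601
  f(a) × f(c) < 0, new interval: [2.530000, 2.750000]
Iteration 3:
  c_3 = (2.530000 + 2.750000)/2 = 2.640000
  f(c_3) = f(2.640000) = -0.029221
  f(a) × f(c) ≥ 0, new interval: [2.640000, 2.750000]
Iteration 4:
  c_4 = (2.640000 + 2.750000)/2 = 2.695000
  f(c_4) = f(2.695000) = -0.008602
  f(a) × f(c) ≥ 0, new interval: [2.695000, 2.750000]

After 4 iteration(s), the approximation is c_4 = 2.695000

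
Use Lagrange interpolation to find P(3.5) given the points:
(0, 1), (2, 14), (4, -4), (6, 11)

Lagrange interpolation formula:
P(x) = Σ yᵢ × Lᵢ(x)
where Lᵢ(x) = Π_{j≠i} (x - xⱼ)/(xᵢ - xⱼ)

L_0(3.5) = (3.5 - 2)/(0 - 2) × (3.5 - 4)/(0 - 4) × (3.5 - 6)/(0 - 6) = -0.039062
L_1(3.5) = (3.5 - 0)/(2 - 0) × (3.5 - 4)/(2 - 4) × (3.5 - 6)/(2 - 6) = 0.273438
L_2(3.5) = (3.5 - 0)/(4 - 0) × (3.5 - 2)/(4 - 2) × (3.5 - 6)/(4 - 6) = 0.820312
L_3(3.5) = (3.5 - 0)/(6 - 0) × (3.5 - 2)/(6 - 2) × (3.5 - 4)/(6 - 4) = -0.054688

P(3.5) = 1×L_0(3.5) + 14×L_1(3.5) + (-4)×L_2(3.5) + 11×L_3(3.5)
P(3.5) = -0.093750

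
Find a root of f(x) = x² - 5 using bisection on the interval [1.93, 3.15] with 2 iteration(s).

f(x) = x² - 5
Initial interval: [1.93, 3.15]

Iteration 1:
  c_1 = (1.930000 + 3.150000)/2 = 2.540000
  f(c_1) = f(2.540000) = 1.451600
  f(a) × f(c) < 0, new interval: [1.930000, 2.540000]
Iteration 2:
  c_2 = (1.930000 + 2.540000)/2 = 2.235000
  f(c_2) = f(2.235000) = -0.004775
  f(a) × f(c) ≥ 0, new interval: [2.235000, 2.540000]

After 2 iteration(s), the approximation is c_2 = 2.235000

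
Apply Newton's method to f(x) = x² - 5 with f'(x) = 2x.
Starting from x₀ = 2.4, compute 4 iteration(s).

f(x) = x² - 5
f'(x) = 2x
x₀ = 2.4

Newton-Raphson formula: x_{n+1} = x_n - f(x_n)/f'(x_n)

Iteration 1:
  f(2.400000) = 0.760000
  f'(2.400000) = 4.800000
  x_1 = 2.400000 - 0.760000/4.800000 = 2.241667
Iteration 2:
  f(2.241667) = 0.025069
  f'(2.241667) = 4.483333
  x_2 = 2.241667 - 0.025069/4.483333 = 2.236075
Iteration 3:
  f(2.236075) = 0.000031
  f'(2.236075) = 4.472150
  x_3 = 2.236075 - 0.000031/4.472150 = 2.236068
Iteration 4:
  f(2.236068) = 0.000000
  f'(2.236068) = 4.472136
  x_4 = 2.236068 - 0.000000/4.472136 = 2.236068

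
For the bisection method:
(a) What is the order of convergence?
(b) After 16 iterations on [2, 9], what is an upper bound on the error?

(a) Bisection has linear (order 1) convergence; the error is halved each step.

(b) Error bound = (b-a)/2^n = (9 - 2)/2^{16}
    = 7/2^{16}

(a) 1 (linear); (b) error ≤ 1.07e-04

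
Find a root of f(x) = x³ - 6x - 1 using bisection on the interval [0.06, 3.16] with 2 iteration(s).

f(x) = x³ - 6x - 1
Initial interval: [0.06, 3.16]

Iteration 1:
  c_1 = (0.060000 + 3.160000)/2 = 1.610000
  f(c_1) = f(1.610000) = -6.486719
  f(a) × f(c) ≥ 0, new interval: [1.610000, 3.160000]
Iteration 2:
  c_2 = (1.610000 + 3.160000)/2 = 2.385000
  f(c_2) = f(2.385000) = -1.743583
  f(a) × f(c) ≥ 0, new interval: [2.385000, 3.160000]

After 2 iteration(s), the approximation is c_2 = 2.385000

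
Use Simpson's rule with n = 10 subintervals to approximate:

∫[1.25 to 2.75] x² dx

f(x) = x²
a = 1.25, b = 2.75, n = 10
h = (b - a)/n = 0.150000

Simpson's rule: (h/3)[f(x₀) + 4f(x₁) + 2f(x₂) + ... + f(xₙ)]

x_0 = 1.2500, f(x_0) = 1.562500, coefficient = 1
x_1 = 1.4000, f(x_1) = 1.960000, coefficient = 4
x_2 = 1.5500, f(x_2) = 2.402500, coefficient = 2
x_3 = 1.7000, f(x_3) = 2.890000, coefficient = 4
x_4 = 1.8500, f(x_4) = 3.422500, coefficient = 2
x_5 = 2.0000, f(x_5) = 4.000000, coefficient = 4
x_6 = 2.1500, f(x_6) = 4.622500, coefficient = 2
x_7 = 2.3000, f(x_7) = 5.290000, coefficient = 4
x_8 = 2.4500, f(x_8) = 6.002500, coefficient = 2
x_9 = 2.6000, f(x_9) = 6.760000, coefficient = 4
x_10 = 2.7500, f(x_10) = 7.562500, coefficient = 1

I ≈ (0.150000/3) × 125.625000 = 6.281250
Exact value: 6.281250
Error: 0.000000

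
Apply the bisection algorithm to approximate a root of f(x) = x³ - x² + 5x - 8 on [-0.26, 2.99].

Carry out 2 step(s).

f(x) = x³ - x² + 5x - 8
Initial interval: [-0.26, 2.99]

Iteration 1:
  c_1 = (-0.260000 + 2.990000)/2 = 1.365000
  f(c_1) = f(1.365000) = -0.494923
  f(a) × f(c) ≥ 0, new interval: [1.365000, 2.990000]
Iteration 2:
  c_2 = (1.365000 + 2.990000)/2 = 2.177500
  f(c_2) = f(2.177500) = 8.470624
  f(a) × f(c) < 0, new interval: [1.365000, 2.177500]

After 2 iteration(s), the approximation is c_2 = 2.177500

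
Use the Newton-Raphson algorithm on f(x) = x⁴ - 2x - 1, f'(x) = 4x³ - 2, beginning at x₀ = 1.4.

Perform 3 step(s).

f(x) = x⁴ - 2x - 1
f'(x) = 4x³ - 2
x₀ = 1.4

Newton-Raphson formula: x_{n+1} = x_n - f(x_n)/f'(x_n)

Iteration 1:
  f(1.400000) = 0.041600
  f'(1.400000) = 8.976000
  x_1 = 1.400000 - 0.041600/8.976000 = 1.395365
Iteration 2:
  f(1.395365) = 0.000252
  f'(1.395365) = 8.867355
  x_2 = 1.395365 - 0.000252/8.867355 = 1.395337
Iteration 3:
  f(1.395337) = 0.000000
  f'(1.395337) = 8.866691
  x_3 = 1.395337 - 0.000000/8.866691 = 1.395337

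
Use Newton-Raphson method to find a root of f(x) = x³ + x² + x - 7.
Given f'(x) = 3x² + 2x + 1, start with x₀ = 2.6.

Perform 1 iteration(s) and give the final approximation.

f(x) = x³ + x² + x - 7
f'(x) = 3x² + 2x + 1
x₀ = 2.6

Newton-Raphson formula: x_{n+1} = x_n - f(x_n)/f'(x_n)

Iteration 1:
  f(2.600000) = 19.936000
  f'(2.600000) = 26.480000
  x_1 = 2.600000 - 19.936000/26.480000 = 1.847130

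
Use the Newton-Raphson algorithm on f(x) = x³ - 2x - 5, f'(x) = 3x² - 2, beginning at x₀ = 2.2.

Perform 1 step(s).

f(x) = x³ - 2x - 5
f'(x) = 3x² - 2
x₀ = 2.2

Newton-Raphson formula: x_{n+1} = x_n - f(x_n)/f'(x_n)

Iteration 1:
  f(2.200000) = 1.248000
  f'(2.200000) = 12.520000
  x_1 = 2.200000 - 1.248000/12.520000 = 2.100319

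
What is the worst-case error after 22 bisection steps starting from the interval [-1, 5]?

Bisection error bound: |error| ≤ (b-a)/2^n
|error| ≤ (5 - (-1))/2^22 = 6/2^22
|error| ≤ 0.0000014305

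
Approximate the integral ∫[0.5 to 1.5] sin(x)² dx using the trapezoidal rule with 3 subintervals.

f(x) = sin(x)²
a = 0.5, b = 1.5, n = 3
h = (b - a)/n = 0.333333

Trapezoidal rule: (h/2)[f(x₀) + 2f(x₁) + 2f(x₂) + ... + f(xₙ)]

x_0 = 0.5000, f(x_0) = 0.229849, coefficient = 1
x_1 = 0.8333, f(x_1) = 0.547862, coefficient = 2
x_2 = 1.1667, f(x_2) = 0.845379, coefficient = 2
x_3 = 1.5000, f(x_3) = 0.994996, coefficient = 1

I ≈ (0.333333/2) × 4.011327 = 0.668554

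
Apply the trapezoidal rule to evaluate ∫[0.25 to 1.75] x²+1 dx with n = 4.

f(x) = x²+1
a = 0.25, b = 1.75, n = 4
h = (b - a)/n = 0.375000

Trapezoidal rule: (h/2)[f(x₀) + 2f(x₁) + 2f(x₂) + ... + f(xₙ)]

x_0 = 0.2500, f(x_0) = 1.062500, coefficient = 1
x_1 = 0.6250, f(x_1) = 1.390625, coefficient = 2
x_2 = 1.0000, f(x_2) = 2.000000, coefficient = 2
x_3 = 1.3750, f(x_3) = 2.890625, coefficient = 2
x_4 = 1.7500, f(x_4) = 4.062500, coefficient = 1

I ≈ (0.375000/2) × 17.687500 = 3.316406
Exact value: 3.281250
Error: 0.035156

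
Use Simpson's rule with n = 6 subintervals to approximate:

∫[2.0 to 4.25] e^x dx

f(x) = e^x
a = 2.0, b = 4.25, n = 6
h = (b - a)/n = 0.375000

Simpson's rule: (h/3)[f(x₀) + 4f(x₁) + 2f(x₂) + ... + f(xₙ)]

x_0 = 2.0000, f(x_0) = 7.389056, coefficient = 1
x_1 = 2.3750, f(x_1) = 10.751013, coefficient = 4
x_2 = 2.7500, f(x_2) = 15.642632, coefficient = 2
x_3 = 3.1250, f(x_3) = 22.759895, coefficient = 4
x_4 = 3.5000, f(x_4) = 33.115452, coefficient = 2
x_5 = 3.8750, f(x_5) = 48.182698, coefficient = 4
x_6 = 4.2500, f(x_6) = 70.105412, coefficient = 1

I ≈ (0.375000/3) × 501.785062 = 62.723133
Exact value: 62.716356
Error: 0.006777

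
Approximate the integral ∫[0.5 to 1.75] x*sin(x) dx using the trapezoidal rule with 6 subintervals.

f(x) = x*sin(x)
a = 0.5, b = 1.75, n = 6
h = (b - a)/n = 0.208333

Trapezoidal rule: (h/2)[f(x₀) + 2f(x₁) + 2f(x₂) + ... + f(xₙ)]

x_0 = 0.5000, f(x_0) = 0.239713, coefficient = 1
x_1 = 0.7083, f(x_1) = 0.460820, coefficient = 2
x_2 = 0.9167, f(x_2) = 0.727446, coefficient = 2
x_3 = 1.1250, f(x_3) = 1.015051, coefficient = 2
x_4 = 1.3333, f(x_4) = 1.295917, coefficient = 2
x_5 = 1.5417, f(x_5) = 1.541013, coefficient = 2
x_6 = 1.7500, f(x_6) = 1.721975, coefficient = 1

I ≈ (0.208333/2) × 12.042182 = 1.254394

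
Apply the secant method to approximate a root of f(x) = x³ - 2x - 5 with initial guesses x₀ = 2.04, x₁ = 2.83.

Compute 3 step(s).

f(x) = x³ - 2x - 5
x₀ = 2.04, x₁ = 2.83

Secant formula: x_{n+1} = x_n - f(x_n)(x_n - x_{n-1})/(f(x_n) - f(x_{n-1}))

Iteration 1:
  f(2.040000) = -0.590336
  f(2.830000) = 12.005187
  x_2 = 2.830000 - 12.005187×(2.830000 - 2.040000)/(12.005187 - (-0.590336))
       = 2.077026
Iteration 2:
  f(2.830000) = 12.005187
  f(2.077026) = -0.193682
  x_3 = 2.077026 - (-0.193682)×(2.077026 - 2.830000)/(-0.193682 - 12.005187)
       = 2.088981
Iteration 3:
  f(2.077026) = -0.193682
  f(2.088981) = -0.061977
  x_4 = 2.088981 - (-0.061977)×(2.088981 - 2.077026)/(-0.061977 - (-0.193682))
       = 2.094607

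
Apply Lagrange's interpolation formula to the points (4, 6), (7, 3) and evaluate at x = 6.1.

Lagrange interpolation formula:
P(x) = Σ yᵢ × Lᵢ(x)
where Lᵢ(x) = Π_{j≠i} (x - xⱼ)/(xᵢ - xⱼ)

L_0(6.1) = (6.1 - 7)/(4 - 7) = 0.300000
L_1(6.1) = (6.1 - 4)/(7 - 4) = 0.700000

P(6.1) = 6×L_0(6.1) + 3×L_1(6.1)
P(6.1) = 3.900000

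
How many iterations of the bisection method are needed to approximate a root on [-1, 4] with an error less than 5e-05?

We need (b-a)/2^n ≤ 5e-05
(4 - (-1))/2^n ≤ 5e-05
5/2^n ≤ 5e-05
2^n ≥ 100000
n ≥ log₂(100000) = 16.61
n ≥ 17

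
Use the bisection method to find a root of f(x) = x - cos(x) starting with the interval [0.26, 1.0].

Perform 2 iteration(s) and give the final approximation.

f(x) = x - cos(x)
Initial interval: [0.26, 1.0]

Iteration 1:
  c_1 = (0.260000 + 1.000000)/2 = 0.630000
  f(c_1) = f(0.630000) = -0.178028
  f(a) × f(c) ≥ 0, new interval: [0.630000, 1.000000]
Iteration 2:
  c_2 = (0.630000 + 1.000000)/2 = 0.815000
  f(c_2) = f(0.815000) = 0.129132
  f(a) × f(c) < 0, new interval: [0.630000, 0.815000]

After 2 iteration(s), the approximation is c_2 = 0.815000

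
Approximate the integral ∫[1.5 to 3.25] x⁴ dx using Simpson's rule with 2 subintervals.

f(x) = x⁴
a = 1.5, b = 3.25, n = 2
h = (b - a)/n = 0.875000

Simpson's rule: (h/3)[f(x₀) + 4f(x₁) + 2f(x₂) + ... + f(xₙ)]

x_0 = 1.5000, f(x_0) = 5.062500, coefficient = 1
x_1 = 2.3750, f(x_1) = 31.816650, coefficient = 4
x_2 = 3.2500, f(x_2) = 111.566406, coefficient = 1

I ≈ (0.875000/3) × 243.895508 = 71.136190
Exact value: 70.999414
Error: 0.136776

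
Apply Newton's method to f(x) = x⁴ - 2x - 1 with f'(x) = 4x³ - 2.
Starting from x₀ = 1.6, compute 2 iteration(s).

f(x) = x⁴ - 2x - 1
f'(x) = 4x³ - 2
x₀ = 1.6

Newton-Raphson formula: x_{n+1} = x_n - f(x_n)/f'(x_n)

Iteration 1:
  f(1.600000) = 2.353600
  f'(1.600000) = 14.384000
  x_1 = 1.600000 - 2.353600/14.384000 = 1.436374
Iteration 2:
  f(1.436374) = 0.383921
  f'(1.436374) = 9.853930
  x_2 = 1.436374 - 0.383921/9.853930 = 1.397413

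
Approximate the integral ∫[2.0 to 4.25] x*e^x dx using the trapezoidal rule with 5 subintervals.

f(x) = x*e^x
a = 2.0, b = 4.25, n = 5
h = (b - a)/n = 0.450000

Trapezoidal rule: (h/2)[f(x₀) + 2f(x₁) + 2f(x₂) + ... + f(xₙ)]

x_0 = 2.0000, f(x_0) = 14.778112, coefficient = 1
x_1 = 2.4500, f(x_1) = 28.391449, coefficient = 2
x_2 = 2.9000, f(x_2) = 52.705022, coefficient = 2
x_3 = 3.3500, f(x_3) = 95.484158, coefficient = 2
x_4 = 3.8000, f(x_4) = 169.864501, coefficient = 2
x_5 = 4.2500, f(x_5) = 297.948002, coefficient = 1

I ≈ (0.450000/2) × 1005.616374 = 226.263684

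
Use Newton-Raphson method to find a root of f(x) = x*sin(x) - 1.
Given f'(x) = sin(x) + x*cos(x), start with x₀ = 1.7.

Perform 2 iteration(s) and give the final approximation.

f(x) = x*sin(x) - 1
f'(x) = sin(x) + x*cos(x)
x₀ = 1.7

Newton-Raphson formula: x_{n+1} = x_n - f(x_n)/f'(x_n)

Iteration 1:
  f(1.700000) = 0.685830
  f'(1.700000) = 0.772629
  x_1 = 1.700000 - 0.685830/0.772629 = 0.812342
Iteration 2:
  f(0.812342) = -0.410320
  f'(0.812342) = 1.284629
  x_2 = 0.812342 - (-0.410320)/1.284629 = 1.131750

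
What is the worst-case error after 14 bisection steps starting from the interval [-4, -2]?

Bisection error bound: |error| ≤ (b-a)/2^n
|error| ≤ (-2 - (-4))/2^14 = 2/2^14
|error| ≤ 0.0001220703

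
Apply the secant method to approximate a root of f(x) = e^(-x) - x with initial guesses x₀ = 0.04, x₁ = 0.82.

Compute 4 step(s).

f(x) = e^(-x) - x
x₀ = 0.04, x₁ = 0.82

Secant formula: x_{n+1} = x_n - f(x_n)(x_n - x_{n-1})/(f(x_n) - f(x_{n-1}))

Iteration 1:
  f(0.040000) = 0.920789
  f(0.820000) = -0.379568
  x_2 = 0.820000 - (-0.379568)×(0.820000 - 0.040000)/(-0.379568 - 0.920789)
       = 0.592322
Iteration 2:
  f(0.820000) = -0.379568
  f(0.592322) = -0.039280
  x_3 = 0.592322 - (-0.039280)×(0.592322 - 0.820000)/(-0.039280 - (-0.379568))
       = 0.566041
Iteration 3:
  f(0.592322) = -0.039280
  f(0.566041) = 0.001729
  x_4 = 0.566041 - 0.001729×(0.566041 - 0.592322)/(0.001729 - (-0.039280))
       = 0.567148
Iteration 4:
  f(0.566041) = 0.001729
  f(0.567148) = -0.000008
  x_5 = 0.567148 - (-0.000008)×(0.567148 - 0.566041)/(-0.000008 - 0.001729)
       = 0.567143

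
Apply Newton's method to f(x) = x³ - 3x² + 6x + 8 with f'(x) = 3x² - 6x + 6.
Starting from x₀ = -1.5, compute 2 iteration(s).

f(x) = x³ - 3x² + 6x + 8
f'(x) = 3x² - 6x + 6
x₀ = -1.5

Newton-Raphson formula: x_{n+1} = x_n - f(x_n)/f'(x_n)

Iteration 1:
  f(-1.500000) = -11.125000
  f'(-1.500000) = 21.750000
  x_1 = -1.500000 - (-11.125000)/21.750000 = -0.988506
Iteration 2:
  f(-0.988506) = -1.828377
  f'(-0.988506) = 14.862465
  x_2 = -0.988506 - (-1.828377)/14.862465 = -0.865486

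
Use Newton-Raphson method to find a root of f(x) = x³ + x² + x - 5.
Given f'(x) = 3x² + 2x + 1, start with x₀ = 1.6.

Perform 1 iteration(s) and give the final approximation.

f(x) = x³ + x² + x - 5
f'(x) = 3x² + 2x + 1
x₀ = 1.6

Newton-Raphson formula: x_{n+1} = x_n - f(x_n)/f'(x_n)

Iteration 1:
  f(1.600000) = 3.256000
  f'(1.600000) = 11.880000
  x_1 = 1.600000 - 3.256000/11.880000 = 1.325926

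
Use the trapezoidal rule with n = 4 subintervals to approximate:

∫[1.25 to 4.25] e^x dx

f(x) = e^x
a = 1.25, b = 4.25, n = 4
h = (b - a)/n = 0.750000

Trapezoidal rule: (h/2)[f(x₀) + 2f(x₁) + 2f(x₂) + ... + f(xₙ)]

x_0 = 1.2500, f(x_0) = 3.490343, coefficient = 1
x_1 = 2.0000, f(x_1) = 7.389056, coefficient = 2
x_2 = 2.7500, f(x_2) = 15.642632, coefficient = 2
x_3 = 3.5000, f(x_3) = 33.115452, coefficient = 2
x_4 = 4.2500, f(x_4) = 70.105412, coefficient = 1

I ≈ (0.750000/2) × 185.890035 = 69.708763
Exact value: 66.615069
Error: 3.093694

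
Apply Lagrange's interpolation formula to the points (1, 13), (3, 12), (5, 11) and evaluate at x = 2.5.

Lagrange interpolation formula:
P(x) = Σ yᵢ × Lᵢ(x)
where Lᵢ(x) = Π_{j≠i} (x - xⱼ)/(xᵢ - xⱼ)

L_0(2.5) = (2.5 - 3)/(1 - 3) × (2.5 - 5)/(1 - 5) = 0.156250
L_1(2.5) = (2.5 - 1)/(3 - 1) × (2.5 - 5)/(3 - 5) = 0.937500
L_2(2.5) = (2.5 - 1)/(5 - 1) × (2.5 - 3)/(5 - 3) = -0.093750

P(2.5) = 13×L_0(2.5) + 12×L_1(2.5) + 11×L_2(2.5)
P(2.5) = 12.250000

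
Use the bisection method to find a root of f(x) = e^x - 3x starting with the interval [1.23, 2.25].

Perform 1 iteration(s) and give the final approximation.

f(x) = e^x - 3x
Initial interval: [1.23, 2.25]

Iteration 1:
  c_1 = (1.230000 + 2.250000)/2 = 1.740000
  f(c_1) = f(1.740000) = 0.477343
  f(a) × f(c) < 0, new interval: [1.230000, 1.740000]

After 1 iteration(s), the approximation is c_1 = 1.740000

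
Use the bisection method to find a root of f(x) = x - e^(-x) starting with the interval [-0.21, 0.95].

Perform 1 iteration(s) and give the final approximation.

f(x) = x - e^(-x)
Initial interval: [-0.21, 0.95]

Iteration 1:
  c_1 = (-0.210000 + 0.950000)/2 = 0.370000
  f(c_1) = f(0.370000) = -0.320734
  f(a) × f(c) ≥ 0, new interval: [0.370000, 0.950000]

After 1 iteration(s), the approximation is c_1 = 0.370000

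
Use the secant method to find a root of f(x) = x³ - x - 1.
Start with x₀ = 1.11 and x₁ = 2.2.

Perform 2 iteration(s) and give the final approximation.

f(x) = x³ - x - 1
x₀ = 1.11, x₁ = 2.2

Secant formula: x_{n+1} = x_n - f(x_n)(x_n - x_{n-1})/(f(x_n) - f(x_{n-1}))

Iteration 1:
  f(1.110000) = -0.742369
  f(2.200000) = 7.448000
  x_2 = 2.200000 - 7.448000×(2.200000 - 1.110000)/(7.448000 - (-0.742369))
       = 1.208797
Iteration 2:
  f(2.200000) = 7.448000
  f(1.208797) = -0.442515
  x_3 = 1.208797 - (-0.442515)×(1.208797 - 2.200000)/(-0.442515 - 7.448000)
       = 1.264385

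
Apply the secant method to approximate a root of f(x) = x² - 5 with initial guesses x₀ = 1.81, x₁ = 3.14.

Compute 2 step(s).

f(x) = x² - 5
x₀ = 1.81, x₁ = 3.14

Secant formula: x_{n+1} = x_n - f(x_n)(x_n - x_{n-1})/(f(x_n) - f(x_{n-1}))

Iteration 1:
  f(1.810000) = -1.723900
  f(3.140000) = 4.859600
  x_2 = 3.140000 - 4.859600×(3.140000 - 1.810000)/(4.859600 - (-1.723900))
       = 2.158263
Iteration 2:
  f(3.140000) = 4.859600
  f(2.158263) = -0.341902
  x_3 = 2.158263 - (-0.341902)×(2.158263 - 3.140000)/(-0.341902 - 4.859600)
       = 2.222794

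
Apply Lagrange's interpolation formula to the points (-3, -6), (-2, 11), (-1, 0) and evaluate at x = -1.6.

Lagrange interpolation formula:
P(x) = Σ yᵢ × Lᵢ(x)
where Lᵢ(x) = Π_{j≠i} (x - xⱼ)/(xᵢ - xⱼ)

L_0(-1.6) = (-1.6 - (-2))/(-3 - (-2)) × (-1.6 - (-1))/(-3 - (-1)) = -0.120000
L_1(-1.6) = (-1.6 - (-3))/(-2 - (-3)) × (-1.6 - (-1))/(-2 - (-1)) = 0.840000
L_2(-1.6) = (-1.6 - (-3))/(-1 - (-3)) × (-1.6 - (-2))/(-1 - (-2)) = 0.280000

P(-1.6) = (-6)×L_0(-1.6) + 11×L_1(-1.6) + 0×L_2(-1.6)
P(-1.6) = 9.960000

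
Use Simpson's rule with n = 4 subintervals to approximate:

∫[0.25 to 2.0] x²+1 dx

f(x) = x²+1
a = 0.25, b = 2.0, n = 4
h = (b - a)/n = 0.437500

Simpson's rule: (h/3)[f(x₀) + 4f(x₁) + 2f(x₂) + ... + f(xₙ)]

x_0 = 0.2500, f(x_0) = 1.062500, coefficient = 1
x_1 = 0.6875, f(x_1) = 1.472656, coefficient = 4
x_2 = 1.1250, f(x_2) = 2.265625, coefficient = 2
x_3 = 1.5625, f(x_3) = 3.441406, coefficient = 4
x_4 = 2.0000, f(x_4) = 5.000000, coefficient = 1

I ≈ (0.437500/3) × 30.250000 = 4.411458
Exact value: 4.411458
Error: 0.000000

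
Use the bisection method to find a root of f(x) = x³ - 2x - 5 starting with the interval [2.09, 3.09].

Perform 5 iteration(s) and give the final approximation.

f(x) = x³ - 2x - 5
Initial interval: [2.09, 3.09]

Iteration 1:
  c_1 = (2.090000 + 3.090000)/2 = 2.590000
  f(c_1) = f(2.590000) = 7.193979
  f(a) × f(c) < 0, new interval: [2.090000, 2.590000]
Iteration 2:
  c_2 = (2.090000 + 2.590000)/2 = 2.340000
  f(c_2) = f(2.340000) = 3.132904
  f(a) × f(c) < 0, new interval: [2.090000, 2.340000]
Iteration 3:
  c_3 = (2.090000 + 2.340000)/2 = 2.215000
  f(c_3) = f(2.215000) = 1.437288
  f(a) × f(c) < 0, new interval: [2.090000, 2.215000]
Iteration 4:
  c_4 = (2.090000 + 2.215000)/2 = 2.152500
  f(c_4) = f(2.152500) = 0.668084
  f(a) × f(c) < 0, new interval: [2.090000, 2.152500]
Iteration 5:
  c_5 = (2.090000 + 2.152500)/2 = 2.121250
  f(c_5) = f(2.121250) = 0.302492
  f(a) × f(c) < 0, new interval: [2.090000, 2.121250]

After 5 iteration(s), the approximation is c_5 = 2.121250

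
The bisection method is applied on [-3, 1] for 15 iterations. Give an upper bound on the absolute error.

Bisection error bound: |error| ≤ (b-a)/2^n
|error| ≤ (1 - (-3))/2^15 = 4/2^15
|error| ≤ 0.0001220703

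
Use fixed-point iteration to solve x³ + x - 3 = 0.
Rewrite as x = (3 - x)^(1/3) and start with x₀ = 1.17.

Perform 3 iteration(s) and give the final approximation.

Equation: x³ + x - 3 = 0
Fixed-point form: x = (3 - x)^(1/3)
x₀ = 1.17

x_1 = g(1.170000) = 1.223161
x_2 = g(1.223161) = 1.211200
x_3 = g(1.211200) = 1.213912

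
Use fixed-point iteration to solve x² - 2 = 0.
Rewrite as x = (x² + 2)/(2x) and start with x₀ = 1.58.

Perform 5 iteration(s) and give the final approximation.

Equation: x² - 2 = 0
Fixed-point form: x = (x² + 2)/(2x)
x₀ = 1.58

x_1 = g(1.580000) = 1.422911
x_2 = g(1.422911) = 1.414240
x_3 = g(1.414240) = 1.414214
x_4 = g(1.414214) = 1.414214
x_5 = g(1.414214) = 1.414214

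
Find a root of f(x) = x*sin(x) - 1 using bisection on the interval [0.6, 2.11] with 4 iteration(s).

f(x) = x*sin(x) - 1
Initial interval: [0.6, 2.11]

Iteration 1:
  c_1 = (0.600000 + 2.110000)/2 = 1.355000
  f(c_1) = f(1.355000) = 0.323572
  f(a) × f(c) < 0, new interval: [0.600000, 1.355000]
Iteration 2:
  c_2 = (0.600000 + 1.355000)/2 = 0.977500
  f(c_2) = f(0.977500) = -0.189553
  f(a) × f(c) ≥ 0, new interval: [0.977500, 1.355000]
Iteration 3:
  c_3 = (0.977500 + 1.355000)/2 = 1.166250
  f(c_3) = f(1.166250) = 0.072112
  f(a) × f(c) < 0, new interval: [0.977500, 1.166250]
Iteration 4:
  c_4 = (0.977500 + 1.166250)/2 = 1.071875
  f(c_4) = f(1.071875) = -0.058787
  f(a) × f(c) ≥ 0, new interval: [1.071875, 1.166250]

After 4 iteration(s), the approximation is c_4 = 1.071875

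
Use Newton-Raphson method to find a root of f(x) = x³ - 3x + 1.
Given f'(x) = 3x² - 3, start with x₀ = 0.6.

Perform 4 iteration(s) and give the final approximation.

f(x) = x³ - 3x + 1
f'(x) = 3x² - 3
x₀ = 0.6

Newton-Raphson formula: x_{n+1} = x_n - f(x_n)/f'(x_n)

Iteration 1:
  f(0.600000) = -0.584000
  f'(0.600000) = -1.920000
  x_1 = 0.600000 - (-0.584000)/(-1.920000) = 0.295833
Iteration 2:
  f(0.295833) = 0.138391
  f'(0.295833) = -2.737448
  x_2 = 0.295833 - 0.138391/(-2.737448) = 0.346388
Iteration 3:
  f(0.346388) = 0.002397
  f'(0.346388) = -2.640046
  x_3 = 0.346388 - 0.002397/(-2.640046) = 0.347296
Iteration 4:
  f(0.347296) = 0.000001
  f'(0.347296) = -2.638156
  x_4 = 0.347296 - 0.000001/(-2.638156) = 0.347296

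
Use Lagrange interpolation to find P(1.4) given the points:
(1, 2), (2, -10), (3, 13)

Lagrange interpolation formula:
P(x) = Σ yᵢ × Lᵢ(x)
where Lᵢ(x) = Π_{j≠i} (x - xⱼ)/(xᵢ - xⱼ)

L_0(1.4) = (1.4 - 2)/(1 - 2) × (1.4 - 3)/(1 - 3) = 0.480000
L_1(1.4) = (1.4 - 1)/(2 - 1) × (1.4 - 3)/(2 - 3) = 0.640000
L_2(1.4) = (1.4 - 1)/(3 - 1) × (1.4 - 2)/(3 - 2) = -0.120000

P(1.4) = 2×L_0(1.4) + (-10)×L_1(1.4) + 13×L_2(1.4)
P(1.4) = -7.000000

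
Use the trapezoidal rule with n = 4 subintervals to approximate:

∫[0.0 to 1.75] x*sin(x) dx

f(x) = x*sin(x)
a = 0.0, b = 1.75, n = 4
h = (b - a)/n = 0.437500

Trapezoidal rule: (h/2)[f(x₀) + 2f(x₁) + 2f(x₂) + ... + f(xₙ)]

x_0 = 0.0000, f(x_0) = 0.000000, coefficient = 1
x_1 = 0.4375, f(x_1) = 0.185358, coefficient = 2
x_2 = 0.8750, f(x_2) = 0.671601, coefficient = 2
x_3 = 1.3125, f(x_3) = 1.268960, coefficient = 2
x_4 = 1.7500, f(x_4) = 1.721975, coefficient = 1

I ≈ (0.437500/2) × 5.973813 = 1.306772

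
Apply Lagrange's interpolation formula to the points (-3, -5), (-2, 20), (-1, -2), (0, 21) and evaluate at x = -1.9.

Lagrange interpolation formula:
P(x) = Σ yᵢ × Lᵢ(x)
where Lᵢ(x) = Π_{j≠i} (x - xⱼ)/(xᵢ - xⱼ)

L_0(-1.9) = (-1.9 - (-2))/(-3 - (-2)) × (-1.9 - (-1))/(-3 - (-1)) × (-1.9 - 0)/(-3 - 0) = -0.028500
L_1(-1.9) = (-1.9 - (-3))/(-2 - (-3)) × (-1.9 - (-1))/(-2 - (-1)) × (-1.9 - 0)/(-2 - 0) = 0.940500
L_2(-1.9) = (-1.9 - (-3))/(-1 - (-3)) × (-1.9 - (-2))/(-1 - (-2)) × (-1.9 - 0)/(-1 - 0) = 0.104500
L_3(-1.9) = (-1.9 - (-3))/(0 - (-3)) × (-1.9 - (-2))/(0 - (-2)) × (-1.9 - (-1))/(0 - (-1)) = -0.016500

P(-1.9) = (-5)×L_0(-1.9) + 20×L_1(-1.9) + (-2)×L_2(-1.9) + 21×L_3(-1.9)
P(-1.9) = 18.397000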